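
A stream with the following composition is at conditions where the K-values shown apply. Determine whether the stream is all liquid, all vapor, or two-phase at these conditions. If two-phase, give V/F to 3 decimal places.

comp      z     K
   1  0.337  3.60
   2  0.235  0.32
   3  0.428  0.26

two-phase, V/F = 0.214

ΣzᵢKᵢ = 1.400; Σzᵢ/Kᵢ = 2.474.
Both exceed 1, so a two-phase solution exists.
Rachford–Rice: g(ψ) = Σ zᵢ(Kᵢ−1)/(1+ψ(Kᵢ−1)) = 0.
Iterate (Newton) starting at ψ = 0.5:
  ψ = 0.500: g = -0.3639, g' = -1.271 → ψ = 0.214
Converged at ψ = 0.214.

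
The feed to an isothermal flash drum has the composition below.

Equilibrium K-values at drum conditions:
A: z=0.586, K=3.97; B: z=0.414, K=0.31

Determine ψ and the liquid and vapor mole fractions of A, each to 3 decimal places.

Iterate (Newton) starting at ψ = 0.5:
  ψ = 0.500: g = 0.2642, g' = -1.296 → ψ = 0.704
  ψ = 0.704: g = 0.0078, g' = -1.286 → ψ = 0.710
Converged at ψ = 0.710.
Compositions from xᵢ = zᵢ/(1+ψ(Kᵢ−1)), yᵢ = Kᵢxᵢ:
  A: x = 0.189, y = 0.748
  B: x = 0.811, y = 0.252

ψ = 0.710, x_A = 0.189, y_A = 0.748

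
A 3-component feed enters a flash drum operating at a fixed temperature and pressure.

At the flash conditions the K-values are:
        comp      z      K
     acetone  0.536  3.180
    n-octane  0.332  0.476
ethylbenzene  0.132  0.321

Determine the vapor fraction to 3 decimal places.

ψ = 0.720

Let ψ = V/F and solve Σ zᵢ(Kᵢ−1)/(1+ψ(Kᵢ−1)) = 0.
Check two-phase: ΣzᵢKᵢ = 1.905 > 1 and Σzᵢ/Kᵢ = 1.277 > 1, so g(0) = 0.905 > 0 and g(1) = -0.277 < 0.
Newton–Raphson from ψ = 0.41:
  ψ = 0.410: g = 0.2712, g' = -0.975 → ψ = 0.688
  ψ = 0.688: g = 0.0270, g' = -0.845 → ψ = 0.720
Converged at ψ = 0.720.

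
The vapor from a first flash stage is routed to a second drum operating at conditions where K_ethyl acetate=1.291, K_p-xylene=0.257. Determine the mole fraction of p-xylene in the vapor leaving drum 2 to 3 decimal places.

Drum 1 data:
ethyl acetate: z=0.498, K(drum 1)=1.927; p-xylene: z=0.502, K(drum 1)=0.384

Drum 1:
Let ψ₁ = V/F and solve Σ zᵢ(Kᵢ−1)/(1+ψ₁(Kᵢ−1)) = 0.
Check two-phase: ΣzᵢKᵢ = 1.152 > 1 and Σzᵢ/Kᵢ = 1.566 > 1, so g(0) = 0.152 > 0 and g(1) = -0.566 < 0.
Binary case is linear: z₁(K₁−1)(1+ψ₁(K₂−1)) + z₂(K₂−1)(1+ψ₁(K₁−1)) = 0
⇒ ψ₁ = [z₁(K₁−1)+z₂(K₂−1)] / [−(K₁−1)(K₂−1)] = 0.1524/0.5710 = 0.267
Drum-1 compositions:
  ethyl acetate: x = 0.399, y = 0.769
  p-xylene: x = 0.601, y = 0.231
Drum-2 feed = drum-1 vapor: z₂ = (0.7693, 0.2307).
Drum 2:
Let ψ₂ = V/F and solve Σ zᵢ(Kᵢ−1)/(1+ψ₂(Kᵢ−1)) = 0.
Check two-phase: ΣzᵢKᵢ = 1.052 > 1 and Σzᵢ/Kᵢ = 1.494 > 1, so g(0) = 0.052 > 0 and g(1) = -0.494 < 0.
Newton iteration, ψ₂⁰ = 0.38:
  ψ₂ = 0.380: g = -0.0373, g' = -0.300 → ψ₂ = 0.256
  ψ₂ = 0.256: g = -0.0033, g' = -0.251 → ψ₂ = 0.243
Converged at ψ₂ = 0.243.
  ethyl acetate: x = 0.719, y = 0.928
  p-xylene: x = 0.281, y = 0.072

y_p-xylene (drum 2) = 0.072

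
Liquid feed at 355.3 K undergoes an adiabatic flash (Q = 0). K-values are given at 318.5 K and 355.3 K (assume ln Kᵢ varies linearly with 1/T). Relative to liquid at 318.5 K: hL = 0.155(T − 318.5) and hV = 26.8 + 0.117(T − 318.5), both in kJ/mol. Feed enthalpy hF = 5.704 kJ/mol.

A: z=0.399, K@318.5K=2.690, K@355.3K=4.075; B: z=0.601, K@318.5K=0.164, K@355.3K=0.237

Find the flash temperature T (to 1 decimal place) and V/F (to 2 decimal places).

Adiabatic flash: solve Rachford–Rice at each trial T, then check hF = ψ·hV(T) + (1−ψ)·hL(T).
  T = 318.5 K: K = (2.690, 0.164), RR gives ψ = 0.122, H_out = 3.260 kJ/mol
  T = 355.3 K: K = (4.075, 0.237), RR gives ψ = 0.327, H_out = 14.023 kJ/mol
  T = 336.9 K: K = (3.349, 0.199), RR gives ψ = 0.242, H_out = 9.177 kJ/mol
  T = 327.7 K: K = (3.011, 0.181), RR gives ψ = 0.188, H_out = 6.409 kJ/mol
  T = 323.1 K: K = (2.848, 0.173), RR gives ψ = 0.157, H_out = 4.892 kJ/mol
  T = 325.4 K: K = (2.929, 0.177), RR gives ψ = 0.173, H_out = 5.664 kJ/mol
Linear interpolation between T = 325.4 (H_out = 5.664) and T = 327.7 (H_out = 6.409) on hF = 5.704 gives T ≈ 325.5 K, at which ψ = 0.17.

T = 325.5 K, V/F = 0.17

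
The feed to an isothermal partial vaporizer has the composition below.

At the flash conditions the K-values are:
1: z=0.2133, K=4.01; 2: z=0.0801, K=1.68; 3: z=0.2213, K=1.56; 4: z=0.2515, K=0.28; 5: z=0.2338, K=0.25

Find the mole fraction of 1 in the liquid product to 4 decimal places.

x_1 = 0.1069

Newton iteration, V/F⁰ = 0.5:
  V/F = 0.5000: g = -0.16973, g' = -1.0259 → V/F = 0.3346
  V/F = 0.3346: g = -0.00399, g' = -1.0142 → V/F = 0.3306
Converged at V/F = 0.3306.
Compositions from xᵢ = zᵢ/(1+V/F(Kᵢ−1)), yᵢ = Kᵢxᵢ:
  1: x = 0.1069, y = 0.4287
  2: x = 0.0654, y = 0.1099
  3: x = 0.1867, y = 0.2913
  4: x = 0.3301, y = 0.0924
  5: x = 0.3109, y = 0.0777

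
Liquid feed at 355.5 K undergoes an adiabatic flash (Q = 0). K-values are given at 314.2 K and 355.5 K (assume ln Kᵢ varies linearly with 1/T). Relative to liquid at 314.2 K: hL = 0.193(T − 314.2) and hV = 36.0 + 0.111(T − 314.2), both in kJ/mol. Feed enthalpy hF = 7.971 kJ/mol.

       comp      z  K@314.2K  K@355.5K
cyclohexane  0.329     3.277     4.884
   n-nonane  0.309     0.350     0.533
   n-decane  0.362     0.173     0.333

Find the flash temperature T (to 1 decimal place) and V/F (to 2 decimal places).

Adiabatic flash: solve Rachford–Rice at each trial T, then check hF = ψ·hV(T) + (1−ψ)·hL(T).
  T = 314.2 K: K = (3.277, 0.350, 0.173), RR gives ψ = 0.146, H_out = 5.252 kJ/mol
  T = 355.5 K: K = (4.884, 0.533, 0.333), RR gives ψ = 0.395, H_out = 20.839 kJ/mol
  T = 334.9 K: K = (4.052, 0.438, 0.245), RR gives ψ = 0.272, H_out = 13.318 kJ/mol
  T = 324.5 K: K = (3.654, 0.393, 0.207), RR gives ψ = 0.211, H_out = 9.399 kJ/mol
  T = 319.4 K: K = (3.465, 0.371, 0.190), RR gives ψ = 0.180, H_out = 7.389 kJ/mol
  T = 321.9 K: K = (3.558, 0.382, 0.198), RR gives ψ = 0.195, H_out = 8.384 kJ/mol
  T = 320.6 K: K = (3.510, 0.376, 0.194), RR gives ψ = 0.187, H_out = 7.869 kJ/mol
Linear interpolation between T = 320.6 (H_out = 7.869) and T = 321.9 (H_out = 8.384) on hF = 7.971 gives T ≈ 320.9 K, at which ψ = 0.19.

T = 320.9 K, V/F = 0.19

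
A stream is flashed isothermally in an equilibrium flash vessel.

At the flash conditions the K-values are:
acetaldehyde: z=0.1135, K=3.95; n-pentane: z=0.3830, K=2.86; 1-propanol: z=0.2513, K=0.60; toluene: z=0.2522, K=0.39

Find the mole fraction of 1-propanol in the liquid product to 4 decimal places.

Material balance + equilibrium reduce to Σ zᵢ(Kᵢ−1)/(1+β(Kᵢ−1)) = 0.
g(0) = ΣzᵢKᵢ − 1 = 0.7928 and g(1) = 1 − Σzᵢ/Kᵢ = -0.2282, so a root lies in (0, 1).
Newton iteration, β⁰ = 0.5:
  β = 0.5000: g = 0.15739, g' = -0.7741 → β = 0.7033
  β = 0.7033: g = 0.00822, g' = -0.7189 → β = 0.7148
  β = 0.7148: g = -0.00001, g' = -0.7203 → β = 0.7147
Converged at β = 0.7147.
Compositions from xᵢ = zᵢ/(1+β(Kᵢ−1)), yᵢ = Kᵢxᵢ:
  acetaldehyde: x = 0.0365, y = 0.1442
  n-pentane: x = 0.1644, y = 0.4702
  1-propanol: x = 0.3519, y = 0.2111
  toluene: x = 0.4472, y = 0.1744

x_1-propanol = 0.3519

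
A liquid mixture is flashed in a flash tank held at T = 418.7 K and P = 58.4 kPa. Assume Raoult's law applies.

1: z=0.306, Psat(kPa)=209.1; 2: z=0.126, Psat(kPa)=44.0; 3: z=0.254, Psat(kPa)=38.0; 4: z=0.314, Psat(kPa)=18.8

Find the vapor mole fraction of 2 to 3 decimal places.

y_2 = 0.104

Raoult's law: Kᵢ = Pᵢˢᵃᵗ/P = Pᵢˢᵃᵗ/58.4.
  K_1 = 209.1/58.4 = 3.58048, K_2 = 44.0/58.4 = 0.75342, K_3 = 38.0/58.4 = 0.65068, K_4 = 18.8/58.4 = 0.32192
Material balance + equilibrium reduce to Σ zᵢ(Kᵢ−1)/(1+β(Kᵢ−1)) = 0.
g(0) = ΣzᵢKᵢ − 1 = 0.457 and g(1) = 1 − Σzᵢ/Kᵢ = -0.618, so a root lies in (0, 1).
Newton–Raphson from β = 0.35:
  β = 0.350: g = 0.0006, g' = -0.860 → β = 0.351
Converged at β = 0.351.
Compositions from xᵢ = zᵢ/(1+β(Kᵢ−1)), yᵢ = Kᵢxᵢ:
  1: x = 0.161, y = 0.575
  2: x = 0.138, y = 0.104
  3: x = 0.289, y = 0.188
  4: x = 0.412, y = 0.133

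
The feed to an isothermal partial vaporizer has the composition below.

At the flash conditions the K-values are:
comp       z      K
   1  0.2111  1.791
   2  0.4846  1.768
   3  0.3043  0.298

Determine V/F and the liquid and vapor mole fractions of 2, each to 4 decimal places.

Material balance + equilibrium reduce to Σ zᵢ(Kᵢ−1)/(1+V/F(Kᵢ−1)) = 0.
g(0) = ΣzᵢKᵢ − 1 = 0.3255 and g(1) = 1 − Σzᵢ/Kᵢ = -0.4131, so a root lies in (0, 1).
Newton iteration, V/F⁰ = 0.52:
  V/F = 0.5200: g = 0.04785, g' = -0.5842 → V/F = 0.6019
  V/F = 0.6019: g = -0.00228, g' = -0.6440 → V/F = 0.5984
Converged at V/F = 0.5983.
Compositions from xᵢ = zᵢ/(1+V/F(Kᵢ−1)), yᵢ = Kᵢxᵢ:
  1: x = 0.1433, y = 0.2566
  2: x = 0.3320, y = 0.5870
  3: x = 0.5247, y = 0.1564

V/F = 0.5983, x_2 = 0.3320, y_2 = 0.5870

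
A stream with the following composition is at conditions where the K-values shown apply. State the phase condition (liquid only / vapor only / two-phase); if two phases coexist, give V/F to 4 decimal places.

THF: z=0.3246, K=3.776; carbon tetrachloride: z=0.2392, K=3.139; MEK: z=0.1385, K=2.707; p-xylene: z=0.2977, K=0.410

ΣzᵢKᵢ = 2.4735; Σzᵢ/Kᵢ = 0.9394.
Since Σzᵢ/Kᵢ < 1 the mixture is above its dew point — single vapor phase.

vapor only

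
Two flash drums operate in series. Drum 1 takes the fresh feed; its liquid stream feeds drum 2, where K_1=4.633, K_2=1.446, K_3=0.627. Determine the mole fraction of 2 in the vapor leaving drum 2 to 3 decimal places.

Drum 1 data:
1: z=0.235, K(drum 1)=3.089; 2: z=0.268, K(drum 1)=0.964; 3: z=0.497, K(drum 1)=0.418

y_2 (drum 2) = 0.306

Drum 1:
Rachford–Rice: g(ψ₁) = Σ zᵢ(Kᵢ−1)/(1+ψ₁(Kᵢ−1)) = 0.
Feasibility: ΣzᵢKᵢ = 1.192, Σzᵢ/Kᵢ = 1.543 — both > 1, two phases present.
Newton iteration, ψ₁⁰ = 0.37:
  ψ₁ = 0.370: g = -0.1015, g' = -0.600 → ψ₁ = 0.201
  ψ₁ = 0.201: g = 0.0086, g' = -0.725 → ψ₁ = 0.213
Converged at ψ₁ = 0.213.
Drum-1 compositions:
  1: x = 0.163, y = 0.503
  2: x = 0.270, y = 0.260
  3: x = 0.567, y = 0.237
Drum-2 feed = drum-1 liquid: z₂ = (0.1627, 0.2701, 0.5672).
Drum 2:
Material balance + equilibrium reduce to Σ zᵢ(Kᵢ−1)/(1+ψ₂(Kᵢ−1)) = 0.
g(0) = ΣzᵢKᵢ − 1 = 0.500 and g(1) = 1 − Σzᵢ/Kᵢ = -0.127, so a root lies in (0, 1).
Newton iteration, ψ₂⁰ = 0.5:
  ψ₂ = 0.500: g = 0.0483, g' = -0.426 → ψ₂ = 0.613
  ψ₂ = 0.613: g = 0.0033, g' = -0.372 → ψ₂ = 0.622
Converged at ψ₂ = 0.622.
  1: x = 0.050, y = 0.231
  2: x = 0.211, y = 0.306
  3: x = 0.739, y = 0.463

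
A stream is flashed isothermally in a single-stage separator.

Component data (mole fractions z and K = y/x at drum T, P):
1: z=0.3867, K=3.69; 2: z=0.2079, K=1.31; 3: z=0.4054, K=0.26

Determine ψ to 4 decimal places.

ψ = 0.5214

Material balance + equilibrium reduce to Σ zᵢ(Kᵢ−1)/(1+ψ(Kᵢ−1)) = 0.
Feasibility: ΣzᵢKᵢ = 1.8047, Σzᵢ/Kᵢ = 1.8227 — both > 1, two phases present.
Iterate (Newton) starting at ψ = 0.5:
  ψ = 0.5000: g = 0.02321, g' = -1.0832 → ψ = 0.5214
Converged at ψ = 0.5214.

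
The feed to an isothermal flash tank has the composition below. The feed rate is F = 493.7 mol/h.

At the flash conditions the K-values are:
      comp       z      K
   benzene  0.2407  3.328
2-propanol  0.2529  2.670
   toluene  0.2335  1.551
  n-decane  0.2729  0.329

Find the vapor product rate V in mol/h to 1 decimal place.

V = 431.7 mol/h

Newton–Raphson from β = 0.5:
  β = 0.5000: g = 0.31440, g' = -0.8099 → β = 0.8882
  β = 0.8882: g = -0.01413, g' = -1.0377 → β = 0.8746
  β = 0.8746: g = -0.00019, g' = -1.0101 → β = 0.8744
Converged at β = 0.8744.
Then V = β·F = 0.8744·493.7 = 431.7 mol/h and L = F − V = 62.0 mol/h.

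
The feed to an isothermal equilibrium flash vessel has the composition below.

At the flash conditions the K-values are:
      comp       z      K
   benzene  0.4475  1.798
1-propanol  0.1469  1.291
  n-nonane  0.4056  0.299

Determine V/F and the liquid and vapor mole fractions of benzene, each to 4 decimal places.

V/F = 0.2356, x_benzene = 0.3767, y_benzene = 0.6773

Material balance + equilibrium reduce to Σ zᵢ(Kᵢ−1)/(1+V/F(Kᵢ−1)) = 0.
g(0) = ΣzᵢKᵢ − 1 = 0.1155 and g(1) = 1 − Σzᵢ/Kᵢ = -0.7192, so a root lies in (0, 1).
Iterate (Newton) starting at V/F = 0.5:
  V/F = 0.5000: g = -0.14519, g' = -0.6276 → V/F = 0.2686
  V/F = 0.2686: g = -0.01658, g' = -0.5065 → V/F = 0.2359
  V/F = 0.2359: g = -0.00013, g' = -0.4988 → V/F = 0.2356
Converged at V/F = 0.2356.
Compositions from xᵢ = zᵢ/(1+V/F(Kᵢ−1)), yᵢ = Kᵢxᵢ:
  benzene: x = 0.3767, y = 0.6773
  1-propanol: x = 0.1375, y = 0.1775
  n-nonane: x = 0.4859, y = 0.1453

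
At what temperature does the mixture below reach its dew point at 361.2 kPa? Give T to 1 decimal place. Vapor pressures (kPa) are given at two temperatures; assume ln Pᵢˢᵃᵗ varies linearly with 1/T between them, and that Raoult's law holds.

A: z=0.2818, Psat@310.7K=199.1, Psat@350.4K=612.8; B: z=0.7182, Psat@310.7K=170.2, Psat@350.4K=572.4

Dew-point temperature: Σzᵢ·P/Pᵢˢᵃᵗ(T) = 1. Interpolate ln Pᵢˢᵃᵗ = aᵢ + bᵢ/T.
  T = 310.7 K: ΣzᵢP/Pᵢˢᵃᵗ = 2.0354
  T = 350.4 K: ΣzᵢP/Pᵢˢᵃᵗ = 0.6193
  T = 330.5 K: ΣzᵢP/Pᵢˢᵃᵗ = 1.0847
  T = 340.4 K: ΣzᵢP/Pᵢˢᵃᵗ = 0.8141
  T = 335.4 K: ΣzᵢP/Pᵢˢᵃᵗ = 0.9391
  T = 332.9 K: ΣzᵢP/Pᵢˢᵃᵗ = 1.0102
  T = 334.1 K: ΣzᵢP/Pᵢˢᵃᵗ = 0.9753
  T = 333.5 K: ΣzᵢP/Pᵢˢᵃᵗ = 0.9926
Interpolating between 332.9 K and 333.5 K gives T ≈ 333.2 K.

T = 333.2 K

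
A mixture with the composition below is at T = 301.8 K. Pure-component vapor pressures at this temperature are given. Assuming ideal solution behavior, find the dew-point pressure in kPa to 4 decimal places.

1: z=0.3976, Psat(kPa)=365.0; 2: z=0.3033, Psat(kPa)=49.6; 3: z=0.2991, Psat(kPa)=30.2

Pdew = 58.4515 kPa

At the dew point ψ → 1, so Σzᵢ/Kᵢ = 1 with Kᵢ = Pᵢˢᵃᵗ/P ⇒ 1/P = Σzᵢ/Pᵢˢᵃᵗ.
1/P = 0.3976/365.0 + 0.3033/49.6 + 0.2991/30.2 = 0.0171082 ⇒ P = 58.4515 kPa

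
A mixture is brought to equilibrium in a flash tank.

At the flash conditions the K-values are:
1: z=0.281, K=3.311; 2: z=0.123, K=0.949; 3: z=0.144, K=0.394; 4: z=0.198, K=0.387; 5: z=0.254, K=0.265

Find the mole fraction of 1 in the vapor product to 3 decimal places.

Let ψ = V/F and solve Σ zᵢ(Kᵢ−1)/(1+ψ(Kᵢ−1)) = 0.
Feasibility: ΣzᵢKᵢ = 1.248, Σzᵢ/Kᵢ = 2.050 — both > 1, two phases present.
Newton–Raphson from ψ = 0.34:
  ψ = 0.340: g = -0.1549, g' = -0.917 → ψ = 0.171
  ψ = 0.171: g = 0.0124, g' = -1.109 → ψ = 0.182
  ψ = 0.182: g = 0.0001, g' = -1.087 → ψ = 0.183
Converged at ψ = 0.183.
Compositions from xᵢ = zᵢ/(1+ψ(Kᵢ−1)), yᵢ = Kᵢxᵢ:
  1: x = 0.198, y = 0.654
  2: x = 0.124, y = 0.118
  3: x = 0.162, y = 0.064
  4: x = 0.223, y = 0.086
  5: x = 0.293, y = 0.078

y_1 = 0.654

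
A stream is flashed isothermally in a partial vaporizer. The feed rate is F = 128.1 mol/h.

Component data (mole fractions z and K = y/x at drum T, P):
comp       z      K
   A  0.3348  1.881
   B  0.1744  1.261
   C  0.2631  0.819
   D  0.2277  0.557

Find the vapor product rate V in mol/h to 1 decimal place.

V = 101.7 mol/h

Newton–Raphson from V/F = 0.55:
  V/F = 0.5500: g = 0.05224, g' = -0.2157 → V/F = 0.7921
  V/F = 0.7921: g = 0.00044, g' = -0.2161 → V/F = 0.7942
Converged at V/F = 0.7942.
Then V = V/F·F = 0.7942·128.1 = 101.7 mol/h and L = F − V = 26.4 mol/h.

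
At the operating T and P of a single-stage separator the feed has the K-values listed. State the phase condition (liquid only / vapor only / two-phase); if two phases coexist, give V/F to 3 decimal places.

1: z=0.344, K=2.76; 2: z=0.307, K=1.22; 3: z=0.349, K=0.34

two-phase, V/F = 0.559

ΣzᵢKᵢ = 1.443; Σzᵢ/Kᵢ = 1.403.
Both exceed 1, so a two-phase solution exists.
Rachford–Rice: g(ψ) = Σ zᵢ(Kᵢ−1)/(1+ψ(Kᵢ−1)) = 0.
Newton–Raphson from ψ = 0.52:
  ψ = 0.520: g = 0.0260, g' = -0.655 → ψ = 0.560
  ψ = 0.560: g = -0.0002, g' = -0.665 → ψ = 0.559
Converged at ψ = 0.559.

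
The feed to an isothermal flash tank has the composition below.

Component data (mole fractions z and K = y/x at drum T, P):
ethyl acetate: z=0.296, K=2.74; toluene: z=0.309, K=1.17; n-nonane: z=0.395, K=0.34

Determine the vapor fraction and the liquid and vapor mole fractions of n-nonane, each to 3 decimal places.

Material balance + equilibrium reduce to Σ zᵢ(Kᵢ−1)/(1+ψ(Kᵢ−1)) = 0.
g(0) = ΣzᵢKᵢ − 1 = 0.307 and g(1) = 1 − Σzᵢ/Kᵢ = -0.534, so a root lies in (0, 1).
Newton iteration, ψ⁰ = 0.5:
  ψ = 0.500: g = -0.0653, g' = -0.647 → ψ = 0.399
  ψ = 0.399: g = -0.0008, g' = -0.637 → ψ = 0.398
Converged at ψ = 0.398.
Compositions from xᵢ = zᵢ/(1+ψ(Kᵢ−1)), yᵢ = Kᵢxᵢ:
  ethyl acetate: x = 0.175, y = 0.479
  toluene: x = 0.289, y = 0.339
  n-nonane: x = 0.536, y = 0.182

ψ = 0.398, x_n-nonane = 0.536, y_n-nonane = 0.182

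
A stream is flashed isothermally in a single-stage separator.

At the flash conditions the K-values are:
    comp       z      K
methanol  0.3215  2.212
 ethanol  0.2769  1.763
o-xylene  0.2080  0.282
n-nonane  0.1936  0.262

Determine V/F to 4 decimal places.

Rachford–Rice: g(V/F) = Σ zᵢ(Kᵢ−1)/(1+V/F(Kᵢ−1)) = 0.
Feasibility: ΣzᵢKᵢ = 1.3087, Σzᵢ/Kᵢ = 1.7789 — both > 1, two phases present.
Newton iteration, V/F⁰ = 0.5:
  V/F = 0.5000: g = -0.06386, g' = -0.7934 → V/F = 0.4195
  V/F = 0.4195: g = -0.00230, g' = -0.7409 → V/F = 0.4164
Converged at V/F = 0.4164.

V/F = 0.4164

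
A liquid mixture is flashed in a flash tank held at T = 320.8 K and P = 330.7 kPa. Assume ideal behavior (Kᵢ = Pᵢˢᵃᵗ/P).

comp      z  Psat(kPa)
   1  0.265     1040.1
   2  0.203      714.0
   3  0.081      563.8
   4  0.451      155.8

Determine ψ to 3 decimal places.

Raoult's law: Kᵢ = Pᵢˢᵃᵗ/P = Pᵢˢᵃᵗ/330.7.
  K_1 = 1040.1/330.7 = 3.14515, K_2 = 714.0/330.7 = 2.15906, K_3 = 563.8/330.7 = 1.70487, K_4 = 155.8/330.7 = 0.47112
Newton–Raphson from ψ = 0.44:
  ψ = 0.440: g = 0.1810, g' = -0.680 → ψ = 0.706
  ψ = 0.706: g = 0.0129, g' = -0.615 → ψ = 0.727
Converged at ψ = 0.727.

ψ = 0.727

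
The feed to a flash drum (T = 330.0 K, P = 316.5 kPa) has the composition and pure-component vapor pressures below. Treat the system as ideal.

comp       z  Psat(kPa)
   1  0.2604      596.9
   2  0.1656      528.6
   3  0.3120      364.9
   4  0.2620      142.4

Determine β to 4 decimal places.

Raoult's law: Kᵢ = Pᵢˢᵃᵗ/P = Pᵢˢᵃᵗ/316.5.
  K_1 = 596.9/316.5 = 1.885940, K_2 = 528.6/316.5 = 1.670142, K_3 = 364.9/316.5 = 1.152923, K_4 = 142.4/316.5 = 0.449921
Material balance + equilibrium reduce to Σ zᵢ(Kᵢ−1)/(1+β(Kᵢ−1)) = 0.
g(0) = ΣzᵢKᵢ − 1 = 0.2453 and g(1) = 1 − Σzᵢ/Kᵢ = -0.0902, so a root lies in (0, 1).
Iterate (Newton) starting at β = 0.63:
  β = 0.6300: g = 0.04906, g' = -0.3127 → β = 0.7869
  β = 0.7869: g = -0.00293, g' = -0.3551 → β = 0.7786
Converged at β = 0.7786.

β = 0.7786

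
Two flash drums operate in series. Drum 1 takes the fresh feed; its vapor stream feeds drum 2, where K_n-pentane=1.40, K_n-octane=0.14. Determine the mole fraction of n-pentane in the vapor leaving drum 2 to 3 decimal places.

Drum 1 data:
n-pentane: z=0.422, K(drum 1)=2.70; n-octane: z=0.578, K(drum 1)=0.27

y_n-pentane (drum 2) = 0.956

Drum 1:
Rachford–Rice: g(ψ₁) = Σ zᵢ(Kᵢ−1)/(1+ψ₁(Kᵢ−1)) = 0.
g(0) = ΣzᵢKᵢ − 1 = 0.295 and g(1) = 1 − Σzᵢ/Kᵢ = -1.297, so a root lies in (0, 1).
Newton–Raphson from ψ₁ = 0.5:
  ψ₁ = 0.500: g = -0.2767, g' = -1.120 → ψ₁ = 0.253
  ψ₁ = 0.253: g = -0.0159, g' = -1.060 → ψ₁ = 0.238
Converged at ψ₁ = 0.238.
Drum-1 compositions:
  n-pentane: x = 0.300, y = 0.811
  n-octane: x = 0.700, y = 0.189
Drum-2 feed = drum-1 vapor: z₂ = (0.8111, 0.1889).
Drum 2:
Binary case is linear: z₁(K₁−1)(1+ψ₂(K₂−1)) + z₂(K₂−1)(1+ψ₂(K₁−1)) = 0
⇒ ψ₂ = [z₁(K₁−1)+z₂(K₂−1)] / [−(K₁−1)(K₂−1)] = 0.1620/0.3440 = 0.471
  n-pentane: x = 0.683, y = 0.956
  n-octane: x = 0.317, y = 0.044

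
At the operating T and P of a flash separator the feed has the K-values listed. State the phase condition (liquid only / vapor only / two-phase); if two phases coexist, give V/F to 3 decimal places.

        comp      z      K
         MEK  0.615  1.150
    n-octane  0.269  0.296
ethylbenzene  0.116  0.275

ΣzᵢKᵢ = 0.819; Σzᵢ/Kᵢ = 1.865.
Since ΣzᵢKᵢ < 1 the mixture is below its bubble point — single liquid phase.

liquid only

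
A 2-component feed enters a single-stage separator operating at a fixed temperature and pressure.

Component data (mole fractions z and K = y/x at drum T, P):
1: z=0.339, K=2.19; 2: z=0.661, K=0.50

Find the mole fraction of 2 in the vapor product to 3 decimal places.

y_2 = 0.352

Binary case is linear: z₁(K₁−1)(1+V/F(K₂−1)) + z₂(K₂−1)(1+V/F(K₁−1)) = 0
⇒ V/F = [z₁(K₁−1)+z₂(K₂−1)] / [−(K₁−1)(K₂−1)] = 0.0729/0.5950 = 0.123
Compositions from xᵢ = zᵢ/(1+V/F(Kᵢ−1)), yᵢ = Kᵢxᵢ:
  1: x = 0.296, y = 0.648
  2: x = 0.704, y = 0.352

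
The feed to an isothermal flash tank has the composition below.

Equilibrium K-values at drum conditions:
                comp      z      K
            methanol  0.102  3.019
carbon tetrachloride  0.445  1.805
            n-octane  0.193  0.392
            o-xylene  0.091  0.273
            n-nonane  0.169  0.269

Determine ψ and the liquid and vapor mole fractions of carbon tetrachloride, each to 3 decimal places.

Rachford–Rice: g(ψ) = Σ zᵢ(Kᵢ−1)/(1+ψ(Kᵢ−1)) = 0.
g(0) = ΣzᵢKᵢ − 1 = 0.257 and g(1) = 1 − Σzᵢ/Kᵢ = -0.734, so a root lies in (0, 1).
Newton iteration, ψ⁰ = 0.5:
  ψ = 0.500: g = -0.1093, g' = -0.740 → ψ = 0.352
  ψ = 0.352: g = -0.0052, g' = -0.683 → ψ = 0.345
Converged at ψ = 0.345.
Compositions from xᵢ = zᵢ/(1+ψ(Kᵢ−1)), yᵢ = Kᵢxᵢ:
  methanol: x = 0.060, y = 0.182
  carbon tetrachloride: x = 0.348, y = 0.629
  n-octane: x = 0.244, y = 0.096
  o-xylene: x = 0.121, y = 0.033
  n-nonane: x = 0.226, y = 0.061

ψ = 0.345, x_carbon tetrachloride = 0.348, y_carbon tetrachloride = 0.629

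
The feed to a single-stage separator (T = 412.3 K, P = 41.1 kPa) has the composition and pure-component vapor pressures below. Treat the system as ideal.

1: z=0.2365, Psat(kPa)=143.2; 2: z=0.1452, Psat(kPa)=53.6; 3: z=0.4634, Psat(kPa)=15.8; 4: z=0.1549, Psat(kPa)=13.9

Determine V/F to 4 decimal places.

Raoult's law: Kᵢ = Pᵢˢᵃᵗ/P = Pᵢˢᵃᵗ/41.1.
  K_1 = 143.2/41.1 = 3.484185, K_2 = 53.6/41.1 = 1.304136, K_3 = 15.8/41.1 = 0.384428, K_4 = 13.9/41.1 = 0.338200
Material balance + equilibrium reduce to Σ zᵢ(Kᵢ−1)/(1+V/F(Kᵢ−1)) = 0.
g(0) = ΣzᵢKᵢ − 1 = 0.2439 and g(1) = 1 − Σzᵢ/Kᵢ = -0.8427, so a root lies in (0, 1).
Newton–Raphson from V/F = 0.5:
  V/F = 0.5000: g = -0.26493, g' = -0.8185 → V/F = 0.1763
  V/F = 0.1763: g = 0.01445, g' = -1.0258 → V/F = 0.1904
  V/F = 0.1904: g = 0.00019, g' = -0.9988 → V/F = 0.1906
Converged at V/F = 0.1906.

V/F = 0.1906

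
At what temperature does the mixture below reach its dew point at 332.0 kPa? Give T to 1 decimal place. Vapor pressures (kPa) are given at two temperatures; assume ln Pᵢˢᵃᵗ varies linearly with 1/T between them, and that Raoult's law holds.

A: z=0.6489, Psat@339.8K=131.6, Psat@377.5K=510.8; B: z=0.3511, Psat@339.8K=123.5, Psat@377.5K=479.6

T = 365.3 K

Dew-point temperature: Σzᵢ·P/Pᵢˢᵃᵗ(T) = 1. Interpolate ln Pᵢˢᵃᵗ = aᵢ + bᵢ/T.
  T = 339.8 K: ΣzᵢP/Pᵢˢᵃᵗ = 2.5809
  T = 377.5 K: ΣzᵢP/Pᵢˢᵃᵗ = 0.6648
  T = 358.6 K: ΣzᵢP/Pᵢˢᵃᵗ = 1.2663
  T = 368.1 K: ΣzᵢP/Pᵢˢᵃᵗ = 0.9084
  T = 363.4 K: ΣzᵢP/Pᵢˢᵃᵗ = 1.0683
  T = 365.8 K: ΣzᵢP/Pᵢˢᵃᵗ = 0.9829
Interpolating between 363.4 K and 365.8 K gives T ≈ 365.3 K.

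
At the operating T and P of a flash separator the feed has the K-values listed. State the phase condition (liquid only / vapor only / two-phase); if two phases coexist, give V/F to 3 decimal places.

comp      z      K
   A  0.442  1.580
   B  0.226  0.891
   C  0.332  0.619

two-phase, V/F = 0.599

ΣzᵢKᵢ = 1.105; Σzᵢ/Kᵢ = 1.070.
Both exceed 1, so a two-phase solution exists.
Let ψ = V/F and solve Σ zᵢ(Kᵢ−1)/(1+ψ(Kᵢ−1)) = 0.
Newton iteration, ψ⁰ = 0.48:
  ψ = 0.480: g = 0.0197, g' = -0.166 → ψ = 0.599
Converged at ψ = 0.599.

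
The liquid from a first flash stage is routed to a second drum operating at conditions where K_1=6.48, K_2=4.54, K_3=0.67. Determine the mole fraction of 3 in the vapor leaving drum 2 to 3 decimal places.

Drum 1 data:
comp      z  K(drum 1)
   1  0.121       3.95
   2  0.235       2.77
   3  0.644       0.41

y_3 (drum 2) = 0.619

Drum 1:
Rachford–Rice: g(ψ₁) = Σ zᵢ(Kᵢ−1)/(1+ψ₁(Kᵢ−1)) = 0.
Check two-phase: ΣzᵢKᵢ = 1.393 > 1 and Σzᵢ/Kᵢ = 1.686 > 1, so g(0) = 0.393 > 0 and g(1) = -0.686 < 0.
Iterate (Newton) starting at ψ₁ = 0.66:
  ψ₁ = 0.660: g = -0.3093, g' = -0.879 → ψ₁ = 0.308
  ψ₁ = 0.308: g = -0.0083, g' = -0.932 → ψ₁ = 0.299
Converged at ψ₁ = 0.299.
Drum-1 compositions:
  1: x = 0.064, y = 0.254
  2: x = 0.154, y = 0.426
  3: x = 0.782, y = 0.321
Drum-2 feed = drum-1 liquid: z₂ = (0.0643, 0.1536, 0.7821).
Drum 2:
Let ψ₂ = V/F and solve Σ zᵢ(Kᵢ−1)/(1+ψ₂(Kᵢ−1)) = 0.
g(0) = ΣzᵢKᵢ − 1 = 0.638 and g(1) = 1 − Σzᵢ/Kᵢ = -0.211, so a root lies in (0, 1).
Newton–Raphson from ψ₂ = 0.69:
  ψ₂ = 0.690: g = -0.1026, g' = -0.390 → ψ₂ = 0.427
  ψ₂ = 0.427: g = 0.0217, g' = -0.594 → ψ₂ = 0.463
  ψ₂ = 0.463: g = 0.0008, g' = -0.549 → ψ₂ = 0.465
Converged at ψ₂ = 0.465.
  1: x = 0.018, y = 0.117
  2: x = 0.058, y = 0.264
  3: x = 0.924, y = 0.619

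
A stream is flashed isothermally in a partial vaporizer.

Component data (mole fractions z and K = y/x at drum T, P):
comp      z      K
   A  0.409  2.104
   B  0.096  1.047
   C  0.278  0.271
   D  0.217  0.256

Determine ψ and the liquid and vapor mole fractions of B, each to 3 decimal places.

Rachford–Rice: g(ψ) = Σ zᵢ(Kᵢ−1)/(1+ψ(Kᵢ−1)) = 0.
Check two-phase: ΣzᵢKᵢ = 1.092 > 1 and Σzᵢ/Kᵢ = 2.160 > 1, so g(0) = 0.092 > 0 and g(1) = -1.160 < 0.
Iterate (Newton) starting at ψ = 0.67:
  ψ = 0.670: g = -0.4541, g' = -1.207 → ψ = 0.294
  ψ = 0.294: g = -0.1191, g' = -0.720 → ψ = 0.128
  ψ = 0.128: g = -0.0022, g' = -0.709 → ψ = 0.125
Converged at ψ = 0.125.
Compositions from xᵢ = zᵢ/(1+ψ(Kᵢ−1)), yᵢ = Kᵢxᵢ:
  A: x = 0.359, y = 0.756
  B: x = 0.095, y = 0.100
  C: x = 0.306, y = 0.083
  D: x = 0.239, y = 0.061

ψ = 0.125, x_B = 0.095, y_B = 0.100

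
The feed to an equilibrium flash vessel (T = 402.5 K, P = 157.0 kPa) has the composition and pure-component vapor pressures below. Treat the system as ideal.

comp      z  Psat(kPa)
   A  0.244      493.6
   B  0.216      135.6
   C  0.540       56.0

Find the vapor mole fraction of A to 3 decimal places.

y_A = 0.600

Raoult's law: Kᵢ = Pᵢˢᵃᵗ/P = Pᵢˢᵃᵗ/157.0.
  K_A = 493.6/157.0 = 3.14395, K_B = 135.6/157.0 = 0.86369, K_C = 56.0/157.0 = 0.35669
Rachford–Rice: g(ψ) = Σ zᵢ(Kᵢ−1)/(1+ψ(Kᵢ−1)) = 0.
Feasibility: ΣzᵢKᵢ = 1.146, Σzᵢ/Kᵢ = 1.842 — both > 1, two phases present.
Newton–Raphson from ψ = 0.5:
  ψ = 0.500: g = -0.2912, g' = -0.752 → ψ = 0.112
  ψ = 0.112: g = 0.0171, g' = -0.992 → ψ = 0.130
Converged at ψ = 0.130.
Compositions from xᵢ = zᵢ/(1+ψ(Kᵢ−1)), yᵢ = Kᵢxᵢ:
  A: x = 0.191, y = 0.600
  B: x = 0.220, y = 0.190
  C: x = 0.589, y = 0.210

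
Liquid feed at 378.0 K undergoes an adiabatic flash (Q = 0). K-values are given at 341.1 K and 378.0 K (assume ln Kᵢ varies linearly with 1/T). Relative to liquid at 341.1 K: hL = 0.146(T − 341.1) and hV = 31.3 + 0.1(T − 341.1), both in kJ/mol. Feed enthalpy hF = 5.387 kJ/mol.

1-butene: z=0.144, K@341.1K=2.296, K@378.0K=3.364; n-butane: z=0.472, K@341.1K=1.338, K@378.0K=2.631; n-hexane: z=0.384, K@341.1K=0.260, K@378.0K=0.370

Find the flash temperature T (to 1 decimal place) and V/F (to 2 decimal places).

T = 342.4 K, V/F = 0.17

Adiabatic flash: solve Rachford–Rice at each trial T, then check hF = ψ·hV(T) + (1−ψ)·hL(T).
  T = 341.1 K: K = (2.296, 1.338, 0.260), RR gives ψ = 0.126, H_out = 3.948 kJ/mol
  T = 378.0 K: K = (3.364, 2.631, 0.370), RR gives ψ = 0.761, H_out = 27.928 kJ/mol
  T = 359.6 K: K = (2.808, 1.911, 0.313), RR gives ψ = 0.541, H_out = 19.169 kJ/mol
  T = 350.4 K: K = (2.547, 1.608, 0.286), RR gives ψ = 0.376, H_out = 12.955 kJ/mol
  T = 345.8 K: K = (2.421, 1.470, 0.273), RR gives ψ = 0.265, H_out = 8.938 kJ/mol
  T = 343.5 K: K = (2.360, 1.404, 0.267), RR gives ψ = 0.201, H_out = 6.618 kJ/mol
Linear interpolation between T = 341.1 (H_out = 3.948) and T = 343.5 (H_out = 6.618) on hF = 5.387 gives T ≈ 342.4 K, at which ψ = 0.17.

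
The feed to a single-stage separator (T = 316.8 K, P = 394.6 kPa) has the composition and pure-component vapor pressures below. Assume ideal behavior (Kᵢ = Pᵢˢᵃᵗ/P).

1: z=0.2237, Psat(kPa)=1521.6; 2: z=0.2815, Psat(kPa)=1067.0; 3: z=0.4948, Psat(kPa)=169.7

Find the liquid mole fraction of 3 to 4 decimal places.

x_3 = 0.7889

Raoult's law: Kᵢ = Pᵢˢᵃᵗ/P = Pᵢˢᵃᵗ/394.6.
  K_1 = 1521.6/394.6 = 3.856057, K_2 = 1067.0/394.6 = 2.704004, K_3 = 169.7/394.6 = 0.430056
Newton–Raphson from ψ = 0.5:
  ψ = 0.5000: g = 0.12774, g' = -0.8622 → ψ = 0.6482
  ψ = 0.6482: g = 0.00480, g' = -0.8132 → ψ = 0.6541
Converged at ψ = 0.6541.
Compositions from xᵢ = zᵢ/(1+ψ(Kᵢ−1)), yᵢ = Kᵢxᵢ:
  1: x = 0.0780, y = 0.3008
  2: x = 0.1331, y = 0.3600
  3: x = 0.7889, y = 0.3393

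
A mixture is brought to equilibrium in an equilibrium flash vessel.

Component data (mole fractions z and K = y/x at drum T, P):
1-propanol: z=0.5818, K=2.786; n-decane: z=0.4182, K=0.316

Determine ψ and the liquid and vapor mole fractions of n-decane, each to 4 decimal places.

ψ = 0.6164, x_n-decane = 0.7231, y_n-decane = 0.2285

Let ψ = V/F and solve Σ zᵢ(Kᵢ−1)/(1+ψ(Kᵢ−1)) = 0.
Feasibility: ΣzᵢKᵢ = 1.7530, Σzᵢ/Kᵢ = 1.5322 — both > 1, two phases present.
Newton iteration, ψ⁰ = 0.56:
  ψ = 0.5600: g = 0.05586, g' = -0.9779 → ψ = 0.6171
  ψ = 0.6171: g = -0.00070, g' = -1.0058 → ψ = 0.6164
Converged at ψ = 0.6164.
Compositions from xᵢ = zᵢ/(1+ψ(Kᵢ−1)), yᵢ = Kᵢxᵢ:
  1-propanol: x = 0.2769, y = 0.7715
  n-decane: x = 0.7231, y = 0.2285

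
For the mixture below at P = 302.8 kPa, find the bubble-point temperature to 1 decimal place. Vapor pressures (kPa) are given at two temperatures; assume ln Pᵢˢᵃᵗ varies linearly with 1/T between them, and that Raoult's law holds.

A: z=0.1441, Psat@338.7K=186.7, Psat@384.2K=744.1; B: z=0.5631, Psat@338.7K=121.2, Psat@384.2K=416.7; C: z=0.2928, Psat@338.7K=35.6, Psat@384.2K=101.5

T = 376.0 K

Bubble-point temperature: ΣzᵢPᵢˢᵃᵗ(T) = P. Interpolate ln Pᵢˢᵃᵗ = aᵢ + bᵢ/T.
  T = 338.7 K: ΣzᵢPᵢˢᵃᵗ = 105.57 kPa
  T = 384.2 K: ΣzᵢPᵢˢᵃᵗ = 371.59 kPa
  T = 361.4 K: ΣzᵢPᵢˢᵃᵗ = 205.57 kPa
  T = 372.8 K: ΣzᵢPᵢˢᵃᵗ = 278.83 kPa
  T = 378.5 K: ΣzᵢPᵢˢᵃᵗ = 322.56 kPa
  T = 375.6 K: ΣzᵢPᵢˢᵃᵗ = 299.68 kPa
Interpolating between 375.6 K and 378.5 K gives T ≈ 376.0 K.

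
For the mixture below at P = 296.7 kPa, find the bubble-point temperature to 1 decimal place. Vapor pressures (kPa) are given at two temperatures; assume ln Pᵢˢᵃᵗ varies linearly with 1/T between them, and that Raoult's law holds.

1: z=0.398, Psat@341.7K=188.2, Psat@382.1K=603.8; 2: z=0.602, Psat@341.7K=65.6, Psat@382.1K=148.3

T = 377.7 K

Bubble-point temperature: ΣzᵢPᵢˢᵃᵗ(T) = P. Interpolate ln Pᵢˢᵃᵗ = aᵢ + bᵢ/T.
  T = 341.7 K: ΣzᵢPᵢˢᵃᵗ = 114.39 kPa
  T = 382.1 K: ΣzᵢPᵢˢᵃᵗ = 329.59 kPa
  T = 361.9 K: ΣzᵢPᵢˢᵃᵗ = 199.35 kPa
  T = 372.0 K: ΣzᵢPᵢˢᵃᵗ = 257.90 kPa
  T = 377.1 K: ΣzᵢPᵢˢᵃᵗ = 292.34 kPa
  T = 379.6 K: ΣzᵢPᵢˢᵃᵗ = 310.51 kPa
Interpolating between 377.1 K and 379.6 K gives T ≈ 377.7 K.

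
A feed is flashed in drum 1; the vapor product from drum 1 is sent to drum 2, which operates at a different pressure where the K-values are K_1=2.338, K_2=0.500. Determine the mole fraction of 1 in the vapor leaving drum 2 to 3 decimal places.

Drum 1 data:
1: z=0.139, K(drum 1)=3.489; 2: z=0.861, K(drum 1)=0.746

y_1 (drum 2) = 0.636

Drum 1:
Material balance + equilibrium reduce to Σ zᵢ(Kᵢ−1)/(1+ψ₁(Kᵢ−1)) = 0.
g(0) = ΣzᵢKᵢ − 1 = 0.127 and g(1) = 1 − Σzᵢ/Kᵢ = -0.194, so a root lies in (0, 1).
Binary case is linear: z₁(K₁−1)(1+ψ₁(K₂−1)) + z₂(K₂−1)(1+ψ₁(K₁−1)) = 0
⇒ ψ₁ = [z₁(K₁−1)+z₂(K₂−1)] / [−(K₁−1)(K₂−1)] = 0.1273/0.6322 = 0.201
Drum-1 compositions:
  1: x = 0.093, y = 0.323
  2: x = 0.907, y = 0.677
Drum-2 feed = drum-1 vapor: z₂ = (0.3231, 0.6769).
Drum 2:
Rachford–Rice: g(ψ₂) = Σ zᵢ(Kᵢ−1)/(1+ψ₂(Kᵢ−1)) = 0.
Feasibility: ΣzᵢKᵢ = 1.094, Σzᵢ/Kᵢ = 1.492 — both > 1, two phases present.
Newton iteration, ψ₂⁰ = 0.5:
  ψ₂ = 0.500: g = -0.1923, g' = -0.508 → ψ₂ = 0.122
  ψ₂ = 0.122: g = 0.0112, g' = -0.619 → ψ₂ = 0.140
Converged at ψ₂ = 0.140.
  1: x = 0.272, y = 0.636
  2: x = 0.728, y = 0.364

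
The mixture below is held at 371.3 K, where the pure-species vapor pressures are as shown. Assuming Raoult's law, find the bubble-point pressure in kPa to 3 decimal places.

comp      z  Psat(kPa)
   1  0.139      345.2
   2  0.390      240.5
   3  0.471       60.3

At the bubble point ψ → 0, so ΣzᵢKᵢ = 1 with Kᵢ = Pᵢˢᵃᵗ/P ⇒ P = ΣzᵢPᵢˢᵃᵗ.
P = 0.139·345.2 + 0.390·240.5 + 0.471·60.3 = 170.179 kPa

Pbub = 170.179 kPa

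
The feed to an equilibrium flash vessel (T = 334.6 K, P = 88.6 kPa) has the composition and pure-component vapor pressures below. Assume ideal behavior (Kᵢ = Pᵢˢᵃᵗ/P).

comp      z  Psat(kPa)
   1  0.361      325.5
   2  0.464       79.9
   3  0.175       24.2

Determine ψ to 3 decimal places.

Raoult's law: Kᵢ = Pᵢˢᵃᵗ/P = Pᵢˢᵃᵗ/88.6.
  K_1 = 325.5/88.6 = 3.67381, K_2 = 79.9/88.6 = 0.90181, K_3 = 24.2/88.6 = 0.27314
Let ψ = V/F and solve Σ zᵢ(Kᵢ−1)/(1+ψ(Kᵢ−1)) = 0.
Check two-phase: ΣzᵢKᵢ = 1.792 > 1 and Σzᵢ/Kᵢ = 1.253 > 1, so g(0) = 0.792 > 0 and g(1) = -0.253 < 0.
Newton–Raphson from ψ = 0.5:
  ψ = 0.500: g = 0.1653, g' = -0.706 → ψ = 0.734
  ψ = 0.734: g = 0.0039, g' = -0.724 → ψ = 0.740
Converged at ψ = 0.740.

ψ = 0.740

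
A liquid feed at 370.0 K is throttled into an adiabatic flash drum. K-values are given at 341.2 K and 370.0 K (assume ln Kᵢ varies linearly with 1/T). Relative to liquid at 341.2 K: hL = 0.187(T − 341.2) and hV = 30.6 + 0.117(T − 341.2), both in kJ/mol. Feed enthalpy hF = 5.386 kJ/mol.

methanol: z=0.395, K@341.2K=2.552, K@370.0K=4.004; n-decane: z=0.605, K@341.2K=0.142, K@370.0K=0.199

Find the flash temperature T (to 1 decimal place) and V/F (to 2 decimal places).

Adiabatic flash: solve Rachford–Rice at each trial T, then check hF = ψ·hV(T) + (1−ψ)·hL(T).
  T = 341.2 K: K = (2.552, 0.142), RR gives ψ = 0.071, H_out = 2.159 kJ/mol
  T = 370.0 K: K = (4.004, 0.199), RR gives ψ = 0.292, H_out = 13.725 kJ/mol
  T = 355.6 K: K = (3.226, 0.169), RR gives ψ = 0.204, H_out = 8.720 kJ/mol
  T = 348.4 K: K = (2.876, 0.155), RR gives ψ = 0.145, H_out = 5.715 kJ/mol
  T = 344.8 K: K = (2.711, 0.149), RR gives ψ = 0.110, H_out = 4.021 kJ/mol
  T = 346.6 K: K = (2.793, 0.152), RR gives ψ = 0.128, H_out = 4.887 kJ/mol
Linear interpolation between T = 346.6 (H_out = 4.887) and T = 348.4 (H_out = 5.715) on hF = 5.386 gives T ≈ 347.7 K, at which ψ = 0.14.

T = 347.7 K, V/F = 0.14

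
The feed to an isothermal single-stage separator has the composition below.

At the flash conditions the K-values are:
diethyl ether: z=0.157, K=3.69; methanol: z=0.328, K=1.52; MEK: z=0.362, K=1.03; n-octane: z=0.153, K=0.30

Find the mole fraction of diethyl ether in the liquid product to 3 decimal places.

x_diethyl ether = 0.048

Rachford–Rice: g(β) = Σ zᵢ(Kᵢ−1)/(1+β(Kᵢ−1)) = 0.
Feasibility: ΣzᵢKᵢ = 1.497, Σzᵢ/Kᵢ = 1.120 — both > 1, two phases present.
Newton–Raphson from β = 0.5:
  β = 0.500: g = 0.1614, g' = -0.440 → β = 0.867
  β = 0.867: g = -0.0173, g' = -0.629 → β = 0.839
  β = 0.839: g = -0.0005, g' = -0.591 → β = 0.838
Converged at β = 0.838.
Compositions from xᵢ = zᵢ/(1+β(Kᵢ−1)), yᵢ = Kᵢxᵢ:
  diethyl ether: x = 0.048, y = 0.178
  methanol: x = 0.228, y = 0.347
  MEK: x = 0.353, y = 0.364
  n-octane: x = 0.370, y = 0.111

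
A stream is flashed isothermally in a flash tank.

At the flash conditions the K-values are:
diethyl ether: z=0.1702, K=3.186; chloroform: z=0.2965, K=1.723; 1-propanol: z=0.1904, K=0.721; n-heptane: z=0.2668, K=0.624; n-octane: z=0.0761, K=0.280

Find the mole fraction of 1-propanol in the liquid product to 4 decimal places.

Newton–Raphson from V/F = 0.5:
  V/F = 0.5000: g = 0.06432, g' = -0.4428 → V/F = 0.6453
  V/F = 0.6453: g = 0.00095, g' = -0.4375 → V/F = 0.6474
Converged at V/F = 0.6474.
Compositions from xᵢ = zᵢ/(1+V/F(Kᵢ−1)), yᵢ = Kᵢxᵢ:
  diethyl ether: x = 0.0705, y = 0.2245
  chloroform: x = 0.2020, y = 0.3480
  1-propanol: x = 0.2324, y = 0.1675
  n-heptane: x = 0.3526, y = 0.2201
  n-octane: x = 0.1425, y = 0.0399

x_1-propanol = 0.2324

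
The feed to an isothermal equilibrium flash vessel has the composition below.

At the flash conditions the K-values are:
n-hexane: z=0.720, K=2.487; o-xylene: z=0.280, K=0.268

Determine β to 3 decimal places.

β = 0.795

Iterate (Newton) starting at β = 0.48:
  β = 0.480: g = 0.3087, g' = -0.899 → β = 0.824
  β = 0.824: g = -0.0348, g' = -1.273 → β = 0.796
  β = 0.796: g = -0.0011, g' = -1.196 → β = 0.795
Converged at β = 0.795.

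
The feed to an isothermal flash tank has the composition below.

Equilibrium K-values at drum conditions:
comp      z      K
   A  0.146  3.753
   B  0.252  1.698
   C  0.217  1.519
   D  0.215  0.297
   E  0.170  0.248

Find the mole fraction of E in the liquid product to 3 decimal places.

Let ψ = V/F and solve Σ zᵢ(Kᵢ−1)/(1+ψ(Kᵢ−1)) = 0.
g(0) = ΣzᵢKᵢ − 1 = 0.411 and g(1) = 1 − Σzᵢ/Kᵢ = -0.740, so a root lies in (0, 1).
Iterate (Newton) starting at ψ = 0.5:
  ψ = 0.500: g = -0.0490, g' = -0.800 → ψ = 0.439
  ψ = 0.439: g = -0.0009, g' = -0.774 → ψ = 0.438
Converged at ψ = 0.438.
Compositions from xᵢ = zᵢ/(1+ψ(Kᵢ−1)), yᵢ = Kᵢxᵢ:
  A: x = 0.066, y = 0.249
  B: x = 0.193, y = 0.328
  C: x = 0.177, y = 0.269
  D: x = 0.311, y = 0.092
  E: x = 0.253, y = 0.063

x_E = 0.253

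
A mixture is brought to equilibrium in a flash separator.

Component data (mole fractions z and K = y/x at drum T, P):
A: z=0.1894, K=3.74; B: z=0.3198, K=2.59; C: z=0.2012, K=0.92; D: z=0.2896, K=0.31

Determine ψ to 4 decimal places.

Rachford–Rice: g(ψ) = Σ zᵢ(Kᵢ−1)/(1+ψ(Kᵢ−1)) = 0.
Feasibility: ΣzᵢKᵢ = 1.8115, Σzᵢ/Kᵢ = 1.3270 — both > 1, two phases present.
Newton–Raphson from ψ = 0.5:
  ψ = 0.5000: g = 0.18040, g' = -0.8269 → ψ = 0.7182
  ψ = 0.7182: g = -0.00094, g' = -0.8809 → ψ = 0.7171
Converged at ψ = 0.7171.

ψ = 0.7171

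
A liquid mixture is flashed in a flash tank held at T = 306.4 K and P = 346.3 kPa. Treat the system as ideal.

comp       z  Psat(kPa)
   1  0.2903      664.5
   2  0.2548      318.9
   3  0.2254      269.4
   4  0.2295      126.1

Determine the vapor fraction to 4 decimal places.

ψ = 0.1530

Raoult's law: Kᵢ = Pᵢˢᵃᵗ/P = Pᵢˢᵃᵗ/346.3.
  K_1 = 664.5/346.3 = 1.918856, K_2 = 318.9/346.3 = 0.920878, K_3 = 269.4/346.3 = 0.777938, K_4 = 126.1/346.3 = 0.364135
Let ψ = V/F and solve Σ zᵢ(Kᵢ−1)/(1+ψ(Kᵢ−1)) = 0.
g(0) = ΣzᵢKᵢ − 1 = 0.0506 and g(1) = 1 − Σzᵢ/Kᵢ = -0.3480, so a root lies in (0, 1).
Iterate (Newton) starting at ψ = 0.5:
  ψ = 0.5000: g = -0.10848, g' = -0.3303 → ψ = 0.1716
  ψ = 0.1716: g = -0.00587, g' = -0.3134 → ψ = 0.1529
  ψ = 0.1529: g = 0.00002, g' = -0.3158 → ψ = 0.1530
Converged at ψ = 0.1530.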